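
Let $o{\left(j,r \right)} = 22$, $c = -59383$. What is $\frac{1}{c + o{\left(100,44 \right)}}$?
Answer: $- \frac{1}{59361} \approx -1.6846 \cdot 10^{-5}$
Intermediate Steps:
$\frac{1}{c + o{\left(100,44 \right)}} = \frac{1}{-59383 + 22} = \frac{1}{-59361} = - \frac{1}{59361}$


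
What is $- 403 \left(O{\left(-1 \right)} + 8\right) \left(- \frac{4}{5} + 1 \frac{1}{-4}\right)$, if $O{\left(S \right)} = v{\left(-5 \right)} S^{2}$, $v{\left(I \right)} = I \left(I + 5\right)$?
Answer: $\frac{16926}{5} \approx 3385.2$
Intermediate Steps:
$v{\left(I \right)} = I \left(5 + I\right)$
$O{\left(S \right)} = 0$ ($O{\left(S \right)} = - 5 \left(5 - 5\right) S^{2} = \left(-5\right) 0 S^{2} = 0 S^{2} = 0$)
$- 403 \left(O{\left(-1 \right)} + 8\right) \left(- \frac{4}{5} + 1 \frac{1}{-4}\right) = - 403 \left(0 + 8\right) \left(- \frac{4}{5} + 1 \frac{1}{-4}\right) = - 403 \cdot 8 \left(\left(-4\right) \frac{1}{5} + 1 \left(- \frac{1}{4}\right)\right) = - 403 \cdot 8 \left(- \frac{4}{5} - \frac{1}{4}\right) = - 403 \cdot 8 \left(- \frac{21}{20}\right) = \left(-403\right) \left(- \frac{42}{5}\right) = \frac{16926}{5}$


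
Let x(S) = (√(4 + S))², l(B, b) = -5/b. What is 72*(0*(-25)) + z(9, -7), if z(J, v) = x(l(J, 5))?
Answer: 3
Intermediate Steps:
x(S) = 4 + S
z(J, v) = 3 (z(J, v) = 4 - 5/5 = 4 - 5*⅕ = 4 - 1 = 3)
72*(0*(-25)) + z(9, -7) = 72*(0*(-25)) + 3 = 72*0 + 3 = 0 + 3 = 3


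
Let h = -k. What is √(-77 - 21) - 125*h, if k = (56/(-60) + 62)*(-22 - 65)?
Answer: -664100 + 7*I*√2 ≈ -6.641e+5 + 9.8995*I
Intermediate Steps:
k = -26564/5 (k = (56*(-1/60) + 62)*(-87) = (-14/15 + 62)*(-87) = (916/15)*(-87) = -26564/5 ≈ -5312.8)
h = 26564/5 (h = -1*(-26564/5) = 26564/5 ≈ 5312.8)
√(-77 - 21) - 125*h = √(-77 - 21) - 125*26564/5 = √(-98) - 664100 = 7*I*√2 - 664100 = -664100 + 7*I*√2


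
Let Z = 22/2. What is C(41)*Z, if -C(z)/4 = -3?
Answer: 132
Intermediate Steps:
C(z) = 12 (C(z) = -4*(-3) = 12)
Z = 11 (Z = 22*(1/2) = 11)
C(41)*Z = 12*11 = 132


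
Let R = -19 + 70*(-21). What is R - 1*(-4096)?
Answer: 2607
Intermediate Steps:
R = -1489 (R = -19 - 1470 = -1489)
R - 1*(-4096) = -1489 - 1*(-4096) = -1489 + 4096 = 2607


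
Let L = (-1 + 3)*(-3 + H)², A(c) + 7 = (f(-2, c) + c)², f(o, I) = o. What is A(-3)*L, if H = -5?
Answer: 2304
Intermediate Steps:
A(c) = -7 + (-2 + c)²
L = 128 (L = (-1 + 3)*(-3 - 5)² = 2*(-8)² = 2*64 = 128)
A(-3)*L = (-7 + (-2 - 3)²)*128 = (-7 + (-5)²)*128 = (-7 + 25)*128 = 18*128 = 2304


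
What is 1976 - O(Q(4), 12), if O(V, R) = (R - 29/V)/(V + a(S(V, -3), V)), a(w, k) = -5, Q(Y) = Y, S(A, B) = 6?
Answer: 7923/4 ≈ 1980.8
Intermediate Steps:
O(V, R) = (R - 29/V)/(-5 + V) (O(V, R) = (R - 29/V)/(V - 5) = (R - 29/V)/(-5 + V))
1976 - O(Q(4), 12) = 1976 - (-29 + 12*4)/(4*(-5 + 4)) = 1976 - (-29 + 48)/(4*(-1)) = 1976 - (-1)*19/4 = 1976 - 1*(-19/4) = 1976 + 19/4 = 7923/4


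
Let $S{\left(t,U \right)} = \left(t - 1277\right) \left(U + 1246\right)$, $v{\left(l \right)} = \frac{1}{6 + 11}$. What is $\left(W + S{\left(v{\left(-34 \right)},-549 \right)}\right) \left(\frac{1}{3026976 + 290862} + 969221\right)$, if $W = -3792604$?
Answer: $- \frac{7529012623461345884}{1658919} \approx -4.5385 \cdot 10^{12}$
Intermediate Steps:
$v{\left(l \right)} = \frac{1}{17}$
$S{\left(t,U \right)} = \left(-1277 + t\right) \left(1246 + U\right)$
$\left(W + S{\left(v{\left(-34 \right)},-549 \right)}\right) \left(\frac{1}{3026976 + 290862} + 969221\right) = \left(-3792604 - 890028\right) \left(\frac{1}{3026976 + 290862} + 969221\right) = \left(-3792604 + \left(-1591142 + 701073 + \frac{1246}{17} - \frac{549}{17}\right)\right) \left(\frac{1}{3317838} + 969221\right) = \left(-3792604 - 890028\right) \left(\frac{1}{3317838} + 969221\right) = \left(-4682632\right) \frac{3215718264199}{3317838} = - \frac{7529012623461345884}{1658919}$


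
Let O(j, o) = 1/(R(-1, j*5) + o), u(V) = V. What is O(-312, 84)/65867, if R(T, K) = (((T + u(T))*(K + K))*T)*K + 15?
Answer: 1/641182245633 ≈ 1.5596e-12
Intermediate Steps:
R(T, K) = 15 + 4*K²*T² (R(T, K) = (((T + T)*(K + K))*T)*K + 15 = (((2*T)*(2*K))*T)*K + 15 = ((4*K*T)*T)*K + 15 = (4*K*T²)*K + 15 = 4*K²*T² + 15 = 15 + 4*K²*T²)
O(j, o) = 1/(15 + o + 100*j²) (O(j, o) = 1/((15 + 4*(j*5)²*(-1)²) + o) = 1/((15 + 4*(5*j)²*1) + o) = 1/((15 + 4*(25*j²)*1) + o) = 1/((15 + 100*j²) + o) = 1/(15 + o + 100*j²))
O(-312, 84)/65867 = 1/((15 + 84 + 100*(-312)²)*65867) = (1/65867)/(15 + 84 + 100*97344) = (1/65867)/(15 + 84 + 9734400) = (1/65867)/9734499 = (1/9734499)*(1/65867) = 1/641182245633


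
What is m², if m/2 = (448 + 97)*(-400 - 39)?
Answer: 228971820100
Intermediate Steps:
m = -478510 (m = 2*((448 + 97)*(-400 - 39)) = 2*(545*(-439)) = 2*(-239255) = -478510)
m² = (-478510)² = 228971820100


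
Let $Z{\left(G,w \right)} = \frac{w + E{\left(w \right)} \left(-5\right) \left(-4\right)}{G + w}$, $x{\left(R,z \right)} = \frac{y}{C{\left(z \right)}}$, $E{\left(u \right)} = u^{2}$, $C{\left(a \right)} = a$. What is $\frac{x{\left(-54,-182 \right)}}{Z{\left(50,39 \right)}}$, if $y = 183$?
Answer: $- \frac{5429}{1847846} \approx -0.002938$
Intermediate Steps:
$x{\left(R,z \right)} = \frac{183}{z}$
$Z{\left(G,w \right)} = \frac{w + 20 w^{2}}{G + w}$ ($Z{\left(G,w \right)} = \frac{w + w^{2} \left(-5\right) \left(-4\right)}{G + w} = \frac{w + - 5 w^{2} \left(-4\right)}{G + w} = \frac{w + 20 w^{2}}{G + w}$)
$\frac{x{\left(-54,-182 \right)}}{Z{\left(50,39 \right)}} = \frac{183 \frac{1}{-182}}{39 \frac{1}{50 + 39} \left(1 + 20 \cdot 39\right)} = \frac{183 \left(- \frac{1}{182}\right)}{39 \cdot \frac{1}{89} \left(1 + 780\right)} = - \frac{183}{182 \cdot 39 \cdot \frac{1}{89} \cdot 781} = - \frac{183}{182 \cdot \frac{30459}{89}} = \left(- \frac{183}{182}\right) \frac{89}{30459} = - \frac{5429}{1847846}$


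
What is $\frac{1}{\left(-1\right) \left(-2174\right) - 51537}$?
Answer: $- \frac{1}{49363} \approx -2.0258 \cdot 10^{-5}$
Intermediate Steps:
$\frac{1}{\left(-1\right) \left(-2174\right) - 51537} = \frac{1}{2174 - 51537} = \frac{1}{-49363} = - \frac{1}{49363}$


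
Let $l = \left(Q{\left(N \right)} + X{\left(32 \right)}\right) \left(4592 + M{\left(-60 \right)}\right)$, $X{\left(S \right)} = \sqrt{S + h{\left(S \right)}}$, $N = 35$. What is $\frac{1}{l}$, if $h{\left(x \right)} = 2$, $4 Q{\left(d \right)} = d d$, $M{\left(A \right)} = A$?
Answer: $\frac{1225}{1699591773} - \frac{4 \sqrt{34}}{1699591773} \approx 7.0704 \cdot 10^{-7}$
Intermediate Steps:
$Q{\left(d \right)} = \frac{d^{2}}{4}$ ($Q{\left(d \right)} = \frac{d d}{4} = \frac{d^{2}}{4}$)
$X{\left(S \right)} = \sqrt{2 + S}$ ($X{\left(S \right)} = \sqrt{S + 2} = \sqrt{2 + S}$)
$l = 1387925 + 4532 \sqrt{34}$ ($l = \left(\frac{35^{2}}{4} + \sqrt{2 + 32}\right) \left(4592 - 60\right) = \left(\frac{1}{4} \cdot 1225 + \sqrt{34}\right) 4532 = \left(\frac{1225}{4} + \sqrt{34}\right) 4532 = 1387925 + 4532 \sqrt{34} \approx 1.4144 \cdot 10^{6}$)
$\frac{1}{l} = \frac{1}{1387925 + 4532 \sqrt{34}}$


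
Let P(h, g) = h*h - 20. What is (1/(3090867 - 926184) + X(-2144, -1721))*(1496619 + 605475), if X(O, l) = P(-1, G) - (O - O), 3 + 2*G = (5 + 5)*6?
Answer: -28818991225248/721561 ≈ -3.9940e+7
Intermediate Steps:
G = 57/2 (G = -3/2 + ((5 + 5)*6)/2 = -3/2 + (10*6)/2 = -3/2 + (1/2)*60 = -3/2 + 30 = 57/2 ≈ 28.500)
P(h, g) = -20 + h**2 (P(h, g) = h**2 - 20 = -20 + h**2)
X(O, l) = -19 (X(O, l) = (-20 + (-1)**2) - (O - O) = (-20 + 1) - 1*0 = -19 + 0 = -19)
(1/(3090867 - 926184) + X(-2144, -1721))*(1496619 + 605475) = (1/(3090867 - 926184) - 19)*(1496619 + 605475) = (1/2164683 - 19)*2102094 = -41128976/2164683*2102094 = -28818991225248/721561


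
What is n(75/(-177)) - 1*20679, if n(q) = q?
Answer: -1220086/59 ≈ -20679.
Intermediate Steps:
n(75/(-177)) - 1*20679 = 75/(-177) - 1*20679 = 75*(-1/177) - 20679 = -25/59 - 20679 = -1220086/59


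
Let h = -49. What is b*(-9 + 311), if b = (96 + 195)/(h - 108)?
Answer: -87882/157 ≈ -559.76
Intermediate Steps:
b = -291/157 (b = (96 + 195)/(-49 - 108) = 291/(-157) = 291*(-1/157) = -291/157 ≈ -1.8535)
b*(-9 + 311) = -291*(-9 + 311)/157 = -291/157*302 = -87882/157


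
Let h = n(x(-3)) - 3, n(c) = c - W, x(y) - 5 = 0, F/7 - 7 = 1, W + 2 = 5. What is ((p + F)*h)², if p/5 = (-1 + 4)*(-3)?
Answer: 121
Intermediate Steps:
W = 3 (W = -2 + 5 = 3)
F = 56 (F = 49 + 7*1 = 49 + 7 = 56)
p = -45 (p = 5*((-1 + 4)*(-3)) = 5*(3*(-3)) = 5*(-9) = -45)
x(y) = 5 (x(y) = 5 + 0 = 5)
n(c) = -3 + c (n(c) = c - 1*3 = c - 3 = -3 + c)
h = -1 (h = (-3 + 5) - 3 = 2 - 3 = -1)
((p + F)*h)² = ((-45 + 56)*(-1))² = (11*(-1))² = (-11)² = 121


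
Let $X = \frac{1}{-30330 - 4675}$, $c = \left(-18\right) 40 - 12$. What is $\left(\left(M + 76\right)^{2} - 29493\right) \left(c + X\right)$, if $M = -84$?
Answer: $\frac{754078719569}{35005} \approx 2.1542 \cdot 10^{7}$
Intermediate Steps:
$c = -732$ ($c = -720 - 12 = -732$)
$X = - \frac{1}{35005}$ ($X = \frac{1}{-35005} = - \frac{1}{35005} \approx -2.8567 \cdot 10^{-5}$)
$\left(\left(M + 76\right)^{2} - 29493\right) \left(c + X\right) = \left(\left(-84 + 76\right)^{2} - 29493\right) \left(-732 - \frac{1}{35005}\right) = \left(\left(-8\right)^{2} - 29493\right) \left(- \frac{25623661}{35005}\right) = \left(64 - 29493\right) \left(- \frac{25623661}{35005}\right) = \left(-29429\right) \left(- \frac{25623661}{35005}\right) = \frac{754078719569}{35005}$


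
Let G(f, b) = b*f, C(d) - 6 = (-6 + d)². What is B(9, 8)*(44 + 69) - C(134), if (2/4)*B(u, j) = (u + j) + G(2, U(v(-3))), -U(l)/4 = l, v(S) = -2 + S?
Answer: -3508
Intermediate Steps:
U(l) = -4*l
C(d) = 6 + (-6 + d)²
B(u, j) = 80 + 2*j + 2*u (B(u, j) = 2*((u + j) - 4*(-2 - 3)*2) = 2*((j + u) - 4*(-5)*2) = 2*((j + u) + 20*2) = 2*((j + u) + 40) = 2*(40 + j + u) = 80 + 2*j + 2*u)
B(9, 8)*(44 + 69) - C(134) = (80 + 2*8 + 2*9)*(44 + 69) - (6 + (-6 + 134)²) = (80 + 16 + 18)*113 - (6 + 128²) = 114*113 - (6 + 16384) = 12882 - 1*16390 = 12882 - 16390 = -3508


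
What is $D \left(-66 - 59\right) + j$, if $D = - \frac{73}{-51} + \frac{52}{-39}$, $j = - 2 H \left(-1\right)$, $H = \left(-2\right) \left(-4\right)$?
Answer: $\frac{191}{51} \approx 3.7451$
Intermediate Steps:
$H = 8$
$j = 16$ ($j = \left(-2\right) 8 \left(-1\right) = \left(-16\right) \left(-1\right) = 16$)
$D = \frac{5}{51}$ ($D = \left(-73\right) \left(- \frac{1}{51}\right) + 52 \left(- \frac{1}{39}\right) = \frac{73}{51} - \frac{4}{3} = \frac{5}{51} \approx 0.098039$)
$D \left(-66 - 59\right) + j = \frac{5 \left(-66 - 59\right)}{51} + 16 = \frac{5}{51} \left(-125\right) + 16 = - \frac{625}{51} + 16 = \frac{191}{51}$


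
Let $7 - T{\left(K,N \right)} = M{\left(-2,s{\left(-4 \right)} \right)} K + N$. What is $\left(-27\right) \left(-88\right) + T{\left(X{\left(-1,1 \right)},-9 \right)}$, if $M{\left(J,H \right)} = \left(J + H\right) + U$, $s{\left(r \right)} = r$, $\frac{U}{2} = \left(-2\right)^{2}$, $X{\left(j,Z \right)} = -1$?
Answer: $2394$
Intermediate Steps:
$U = 8$ ($U = 2 \left(-2\right)^{2} = 2 \cdot 4 = 8$)
$M{\left(J,H \right)} = 8 + H + J$ ($M{\left(J,H \right)} = \left(J + H\right) + 8 = \left(H + J\right) + 8 = 8 + H + J$)
$T{\left(K,N \right)} = 7 - N - 2 K$ ($T{\left(K,N \right)} = 7 - \left(\left(8 - 4 - 2\right) K + N\right) = 7 - \left(2 K + N\right) = 7 - \left(N + 2 K\right) = 7 - N - 2 K$)
$\left(-27\right) \left(-88\right) + T{\left(X{\left(-1,1 \right)},-9 \right)} = \left(-27\right) \left(-88\right) - -18 = 2376 + \left(7 + 9 + 2\right) = 2376 + 18 = 2394$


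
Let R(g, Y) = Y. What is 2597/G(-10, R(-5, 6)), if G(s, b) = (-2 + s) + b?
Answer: -2597/6 ≈ -432.83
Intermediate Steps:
G(s, b) = -2 + b + s
2597/G(-10, R(-5, 6)) = 2597/(-2 + 6 - 10) = 2597/(-6) = 2597*(-⅙) = -2597/6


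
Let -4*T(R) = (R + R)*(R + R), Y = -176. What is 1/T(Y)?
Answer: -1/30976 ≈ -3.2283e-5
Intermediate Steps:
T(R) = -R² (T(R) = -(R + R)*(R + R)/4 = -2*R*2*R/4 = -R²)
1/T(Y) = 1/(-1*(-176)²) = 1/(-1*30976) = 1/(-30976) = -1/30976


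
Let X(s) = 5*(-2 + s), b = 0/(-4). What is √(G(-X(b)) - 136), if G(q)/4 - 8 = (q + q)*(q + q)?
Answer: 2*√374 ≈ 38.678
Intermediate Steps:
b = 0 (b = 0*(-¼) = 0)
X(s) = -10 + 5*s
G(q) = 32 + 16*q² (G(q) = 32 + 4*((q + q)*(q + q)) = 32 + 4*((2*q)*(2*q)) = 32 + 4*(4*q²) = 32 + 16*q²)
√(G(-X(b)) - 136) = √((32 + 16*(-(-10 + 5*0))²) - 136) = √((32 + 16*(-(-10 + 0))²) - 136) = √((32 + 16*(-1*(-10))²) - 136) = √((32 + 16*10²) - 136) = √((32 + 16*100) - 136) = √((32 + 1600) - 136) = √(1632 - 136) = √1496 = 2*√374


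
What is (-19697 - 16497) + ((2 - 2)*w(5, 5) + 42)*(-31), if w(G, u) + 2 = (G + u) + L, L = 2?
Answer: -37496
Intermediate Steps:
w(G, u) = G + u (w(G, u) = -2 + ((G + u) + 2) = -2 + (2 + G + u) = G + u)
(-19697 - 16497) + ((2 - 2)*w(5, 5) + 42)*(-31) = (-19697 - 16497) + ((2 - 2)*(5 + 5) + 42)*(-31) = -36194 + (0*10 + 42)*(-31) = -36194 + (0 + 42)*(-31) = -36194 + 42*(-31) = -36194 - 1302 = -37496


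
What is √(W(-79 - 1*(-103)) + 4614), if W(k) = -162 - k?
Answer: 6*√123 ≈ 66.543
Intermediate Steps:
√(W(-79 - 1*(-103)) + 4614) = √((-162 - (-79 - 1*(-103))) + 4614) = √((-162 - (-79 + 103)) + 4614) = √((-162 - 1*24) + 4614) = √((-162 - 24) + 4614) = √(-186 + 4614) = √4428 = 6*√123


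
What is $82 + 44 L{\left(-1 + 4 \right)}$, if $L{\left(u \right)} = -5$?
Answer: $-138$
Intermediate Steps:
$82 + 44 L{\left(-1 + 4 \right)} = 82 + 44 \left(-5\right) = 82 - 220 = -138$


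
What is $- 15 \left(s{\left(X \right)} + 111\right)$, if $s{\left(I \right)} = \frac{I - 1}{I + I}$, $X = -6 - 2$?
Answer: $- \frac{26775}{16} \approx -1673.4$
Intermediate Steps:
$X = -8$
$s{\left(I \right)} = \frac{-1 + I}{2 I}$
$- 15 \left(s{\left(X \right)} + 111\right) = - 15 \left(\frac{-1 - 8}{2 \left(-8\right)} + 111\right) = - 15 \left(\frac{1}{2} \left(- \frac{1}{8}\right) \left(-9\right) + 111\right) = - 15 \left(\frac{9}{16} + 111\right) = \left(-15\right) \frac{1785}{16} = - \frac{26775}{16}$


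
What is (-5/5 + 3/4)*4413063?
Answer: -4413063/4 ≈ -1.1033e+6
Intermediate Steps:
(-5/5 + 3/4)*4413063 = (-5*1/5 + 3*(1/4))*4413063 = (-1 + 3/4)*4413063 = -1/4*4413063 = -4413063/4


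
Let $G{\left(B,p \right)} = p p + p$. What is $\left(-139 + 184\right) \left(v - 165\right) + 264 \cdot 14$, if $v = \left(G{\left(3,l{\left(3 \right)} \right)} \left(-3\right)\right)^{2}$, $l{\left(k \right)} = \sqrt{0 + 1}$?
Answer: $-2109$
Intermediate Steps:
$l{\left(k \right)} = 1$ ($l{\left(k \right)} = \sqrt{1} = 1$)
$G{\left(B,p \right)} = p + p^{2}$ ($G{\left(B,p \right)} = p^{2} + p = p + p^{2}$)
$v = 36$ ($v = \left(1 \left(1 + 1\right) \left(-3\right)\right)^{2} = \left(1 \cdot 2 \left(-3\right)\right)^{2} = \left(2 \left(-3\right)\right)^{2} = \left(-6\right)^{2} = 36$)
$\left(-139 + 184\right) \left(v - 165\right) + 264 \cdot 14 = \left(-139 + 184\right) \left(36 - 165\right) + 264 \cdot 14 = 45 \left(-129\right) + 3696 = -5805 + 3696 = -2109$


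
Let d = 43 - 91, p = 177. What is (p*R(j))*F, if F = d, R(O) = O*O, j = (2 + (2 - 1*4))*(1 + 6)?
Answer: 0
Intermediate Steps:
j = 0 (j = (2 + (2 - 4))*7 = (2 - 2)*7 = 0*7 = 0)
R(O) = O²
d = -48
F = -48
(p*R(j))*F = (177*0²)*(-48) = (177*0)*(-48) = 0*(-48) = 0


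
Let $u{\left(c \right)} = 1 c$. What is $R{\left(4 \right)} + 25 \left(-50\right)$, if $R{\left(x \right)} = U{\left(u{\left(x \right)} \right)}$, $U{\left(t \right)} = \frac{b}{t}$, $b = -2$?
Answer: $- \frac{2501}{2} \approx -1250.5$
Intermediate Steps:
$u{\left(c \right)} = c$
$U{\left(t \right)} = - \frac{2}{t}$
$R{\left(x \right)} = - \frac{2}{x}$
$R{\left(4 \right)} + 25 \left(-50\right) = - \frac{2}{4} + 25 \left(-50\right) = \left(-2\right) \frac{1}{4} - 1250 = - \frac{1}{2} - 1250 = - \frac{2501}{2}$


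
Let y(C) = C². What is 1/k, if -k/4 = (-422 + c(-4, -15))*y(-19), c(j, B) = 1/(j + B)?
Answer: 1/609444 ≈ 1.6408e-6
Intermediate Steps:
c(j, B) = 1/(B + j)
k = 609444 (k = -4*(-422 + 1/(-15 - 4))*(-19)² = -4*(-422 + 1/(-19))*361 = -4*(-422 - 1/19)*361 = -(-32076)*361/19 = -4*(-152361) = 609444)
1/k = 1/609444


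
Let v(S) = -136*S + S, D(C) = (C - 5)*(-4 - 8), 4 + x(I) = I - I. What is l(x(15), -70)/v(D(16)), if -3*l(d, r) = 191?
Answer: -191/53460 ≈ -0.0035728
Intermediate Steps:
x(I) = -4 (x(I) = -4 + (I - I) = -4 + 0 = -4)
D(C) = 60 - 12*C (D(C) = (-5 + C)*(-12) = 60 - 12*C)
v(S) = -135*S
l(d, r) = -191/3 (l(d, r) = -⅓*191 = -191/3)
l(x(15), -70)/v(D(16)) = -191*(-1/(135*(60 - 12*16)))/3 = -191*(-1/(135*(60 - 192)))/3 = -191/(3*((-135*(-132)))) = -191/3/17820 = -191/3*1/17820 = -191/53460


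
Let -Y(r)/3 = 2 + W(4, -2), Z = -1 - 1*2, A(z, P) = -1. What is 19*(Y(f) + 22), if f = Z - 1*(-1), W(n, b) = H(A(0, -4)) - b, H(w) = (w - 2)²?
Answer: -323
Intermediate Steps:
H(w) = (-2 + w)²
W(n, b) = 9 - b (W(n, b) = (-2 - 1)² - b = (-3)² - b = 9 - b)
Z = -3 (Z = -1 - 2 = -3)
f = -2 (f = -3 - 1*(-1) = -3 + 1 = -2)
Y(r) = -39 (Y(r) = -3*(2 + (9 - 1*(-2))) = -3*(2 + (9 + 2)) = -3*(2 + 11) = -3*13 = -39)
19*(Y(f) + 22) = 19*(-39 + 22) = 19*(-17) = -323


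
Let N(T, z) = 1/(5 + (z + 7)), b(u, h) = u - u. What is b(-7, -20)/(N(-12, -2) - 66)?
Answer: 0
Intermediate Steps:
b(u, h) = 0
N(T, z) = 1/(12 + z) (N(T, z) = 1/(5 + (7 + z)) = 1/(12 + z))
b(-7, -20)/(N(-12, -2) - 66) = 0/(1/(12 - 2) - 66) = 0/(1/10 - 66) = 0/(-659/10) = -10/659*0 = 0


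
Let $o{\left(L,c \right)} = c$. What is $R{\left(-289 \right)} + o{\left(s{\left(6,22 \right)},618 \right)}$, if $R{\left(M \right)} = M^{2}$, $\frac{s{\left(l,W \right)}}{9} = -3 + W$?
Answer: $84139$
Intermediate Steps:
$s{\left(l,W \right)} = -27 + 9 W$ ($s{\left(l,W \right)} = 9 \left(-3 + W\right) = -27 + 9 W$)
$R{\left(-289 \right)} + o{\left(s{\left(6,22 \right)},618 \right)} = \left(-289\right)^{2} + 618 = 83521 + 618 = 84139$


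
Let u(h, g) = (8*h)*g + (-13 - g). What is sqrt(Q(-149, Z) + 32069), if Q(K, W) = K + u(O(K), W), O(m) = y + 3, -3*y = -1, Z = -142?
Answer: sqrt(254361)/3 ≈ 168.11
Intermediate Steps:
y = 1/3 (y = -1/3*(-1) = 1/3 ≈ 0.33333)
O(m) = 10/3 (O(m) = 1/3 + 3 = 10/3)
u(h, g) = -13 - g + 8*g*h (u(h, g) = 8*g*h + (-13 - g) = -13 - g + 8*g*h)
Q(K, W) = -13 + K + 77*W/3 (Q(K, W) = K + (-13 - W + 8*W*(10/3)) = K + (-13 - W + 80*W/3) = K + (-13 + 77*W/3) = -13 + K + 77*W/3)
sqrt(Q(-149, Z) + 32069) = sqrt((-13 - 149 + (77/3)*(-142)) + 32069) = sqrt((-13 - 149 - 10934/3) + 32069) = sqrt(-11420/3 + 32069) = sqrt(84787/3) = sqrt(254361)/3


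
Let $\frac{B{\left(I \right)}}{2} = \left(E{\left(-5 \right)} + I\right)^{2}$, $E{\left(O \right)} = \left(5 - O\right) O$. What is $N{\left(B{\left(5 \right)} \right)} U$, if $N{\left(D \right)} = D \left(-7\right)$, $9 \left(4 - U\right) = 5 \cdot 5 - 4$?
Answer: $-47250$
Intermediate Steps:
$E{\left(O \right)} = O \left(5 - O\right)$
$B{\left(I \right)} = 2 \left(-50 + I\right)^{2}$ ($B{\left(I \right)} = 2 \left(- 5 \left(5 - -5\right) + I\right)^{2} = 2 \left(- 5 \left(5 + 5\right) + I\right)^{2} = 2 \left(\left(-5\right) 10 + I\right)^{2} = 2 \left(-50 + I\right)^{2}$)
$U = \frac{5}{3}$ ($U = 4 - \frac{5 \cdot 5 - 4}{9} = 4 - \frac{25 - 4}{9} = 4 - \frac{7}{3} = \frac{5}{3} \approx 1.6667$)
$N{\left(D \right)} = - 7 D$
$N{\left(B{\left(5 \right)} \right)} U = - 7 \cdot 2 \left(-50 + 5\right)^{2} \cdot \frac{5}{3} = - 7 \cdot 2 \left(-45\right)^{2} \cdot \frac{5}{3} = - 7 \cdot 2 \cdot 2025 \cdot \frac{5}{3} = \left(-7\right) 4050 \cdot \frac{5}{3} = \left(-28350\right) \frac{5}{3} = -47250$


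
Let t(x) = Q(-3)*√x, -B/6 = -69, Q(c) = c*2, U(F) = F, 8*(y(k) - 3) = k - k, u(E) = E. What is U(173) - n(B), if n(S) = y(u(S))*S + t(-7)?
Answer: -1069 + 6*I*√7 ≈ -1069.0 + 15.875*I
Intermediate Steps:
y(k) = 3 (y(k) = 3 + (k - k)/8 = 3 + (⅛)*0 = 3 + 0 = 3)
Q(c) = 2*c
B = 414 (B = -6*(-69) = 414)
t(x) = -6*√x (t(x) = (2*(-3))*√x = -6*√x)
n(S) = 3*S - 6*I*√7
U(173) - n(B) = 173 - (3*414 - 6*I*√7) = 173 - (1242 - 6*I*√7) = 173 + (-1242 + 6*I*√7) = -1069 + 6*I*√7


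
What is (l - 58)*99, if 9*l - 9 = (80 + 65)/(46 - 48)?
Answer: -12881/2 ≈ -6440.5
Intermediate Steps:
l = -127/18 (l = 1 + ((80 + 65)/(46 - 48))/9 = 1 + (145/(-2))/9 = 1 + (145*(-1/2))/9 = 1 + (1/9)*(-145/2) = 1 - 145/18 = -127/18 ≈ -7.0556)
(l - 58)*99 = (-127/18 - 58)*99 = -1171/18*99 = -12881/2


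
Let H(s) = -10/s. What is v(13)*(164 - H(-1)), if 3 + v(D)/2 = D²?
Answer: 51128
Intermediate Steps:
v(D) = -6 + 2*D²
v(13)*(164 - H(-1)) = (-6 + 2*13²)*(164 - (-10)/(-1)) = (-6 + 2*169)*(164 - (-10)*(-1)) = (-6 + 338)*(164 - 1*10) = 332*(164 - 10) = 332*154 = 51128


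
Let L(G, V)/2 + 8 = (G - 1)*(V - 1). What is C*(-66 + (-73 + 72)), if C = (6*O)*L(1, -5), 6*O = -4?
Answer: -4288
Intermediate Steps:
O = -2/3 (O = (1/6)*(-4) = -2/3 ≈ -0.66667)
L(G, V) = -16 + 2*(-1 + G)*(-1 + V) (L(G, V) = -16 + 2*((G - 1)*(V - 1)) = -16 + 2*((-1 + G)*(-1 + V)) = -16 + 2*(-1 + G)*(-1 + V))
C = 64 (C = (6*(-2/3))*(-14 - 2*1 - 2*(-5) + 2*1*(-5)) = -4*(-14 - 2 + 10 - 10) = -4*(-16) = 64)
C*(-66 + (-73 + 72)) = 64*(-66 + (-73 + 72)) = 64*(-66 - 1) = 64*(-67) = -4288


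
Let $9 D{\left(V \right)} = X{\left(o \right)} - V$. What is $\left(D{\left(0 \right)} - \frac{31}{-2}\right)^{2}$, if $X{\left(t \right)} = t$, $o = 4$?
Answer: $\frac{82369}{324} \approx 254.23$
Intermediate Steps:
$D{\left(V \right)} = \frac{4}{9} - \frac{V}{9}$ ($D{\left(V \right)} = \frac{4 - V}{9} = \frac{4}{9} - \frac{V}{9}$)
$\left(D{\left(0 \right)} - \frac{31}{-2}\right)^{2} = \left(\left(\frac{4}{9} - 0\right) - \frac{31}{-2}\right)^{2} = \left(\left(\frac{4}{9} + 0\right) - - \frac{31}{2}\right)^{2} = \left(\frac{4}{9} + \frac{31}{2}\right)^{2} = \left(\frac{287}{18}\right)^{2} = \frac{82369}{324}$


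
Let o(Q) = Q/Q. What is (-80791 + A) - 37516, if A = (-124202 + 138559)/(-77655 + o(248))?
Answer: -9187026135/77654 ≈ -1.1831e+5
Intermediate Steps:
o(Q) = 1
A = -14357/77654 (A = (-124202 + 138559)/(-77655 + 1) = 14357/(-77654) = 14357*(-1/77654) = -14357/77654 ≈ -0.18488)
(-80791 + A) - 37516 = (-80791 - 14357/77654) - 37516 = -6273758671/77654 - 37516 = -9187026135/77654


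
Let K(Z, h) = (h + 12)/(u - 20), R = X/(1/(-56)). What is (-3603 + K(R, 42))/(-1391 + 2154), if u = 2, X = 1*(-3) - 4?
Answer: -3606/763 ≈ -4.7261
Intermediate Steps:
X = -7 (X = -3 - 4 = -7)
R = 392 (R = -7/(1/(-56)) = -7/(-1/56) = -7*(-56) = 392)
K(Z, h) = -2/3 - h/18 (K(Z, h) = (h + 12)/(2 - 20) = (12 + h)/(-18) = (12 + h)*(-1/18) = -2/3 - h/18)
(-3603 + K(R, 42))/(-1391 + 2154) = (-3603 + (-2/3 - 1/18*42))/(-1391 + 2154) = (-3603 + (-2/3 - 7/3))/763 = (-3603 - 3)*(1/763) = -3606*1/763 = -3606/763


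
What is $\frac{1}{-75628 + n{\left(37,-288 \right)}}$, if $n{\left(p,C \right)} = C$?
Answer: $- \frac{1}{75916} \approx -1.3172 \cdot 10^{-5}$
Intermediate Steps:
$\frac{1}{-75628 + n{\left(37,-288 \right)}} = \frac{1}{-75628 - 288} = \frac{1}{-75916} = - \frac{1}{75916}$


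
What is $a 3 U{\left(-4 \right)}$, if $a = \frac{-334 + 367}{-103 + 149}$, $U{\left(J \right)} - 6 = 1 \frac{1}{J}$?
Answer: $\frac{99}{8} \approx 12.375$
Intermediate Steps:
$U{\left(J \right)} = 6 + \frac{1}{J}$ ($U{\left(J \right)} = 6 + 1 \frac{1}{J} = 6 + \frac{1}{J}$)
$a = \frac{33}{46} \approx 0.71739$
$a 3 U{\left(-4 \right)} = \frac{33 \cdot 3 \left(6 + \frac{1}{-4}\right)}{46} = \frac{33 \cdot 3 \left(6 - \frac{1}{4}\right)}{46} = \frac{33 \cdot 3 \cdot \frac{23}{4}}{46} = \frac{33}{46} \cdot \frac{69}{4} = \frac{99}{8}$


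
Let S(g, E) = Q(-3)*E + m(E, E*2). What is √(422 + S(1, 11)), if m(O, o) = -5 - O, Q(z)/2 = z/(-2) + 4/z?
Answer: √3687/3 ≈ 20.240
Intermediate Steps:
Q(z) = -z + 8/z (Q(z) = 2*(z/(-2) + 4/z) = 2*(z*(-½) + 4/z) = 2*(-z/2 + 4/z) = 2*(4/z - z/2) = -z + 8/z)
S(g, E) = -5 - 2*E/3 (S(g, E) = (-1*(-3) + 8/(-3))*E + (-5 - E) = (3 + 8*(-⅓))*E + (-5 - E) = (3 - 8/3)*E + (-5 - E) = E/3 + (-5 - E) = -5 - 2*E/3)
√(422 + S(1, 11)) = √(422 + (-5 - ⅔*11)) = √(422 + (-5 - 22/3)) = √(422 - 37/3) = √(1229/3) = √3687/3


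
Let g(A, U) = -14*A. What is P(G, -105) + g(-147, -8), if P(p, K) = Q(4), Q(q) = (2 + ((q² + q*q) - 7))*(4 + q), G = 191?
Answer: 2274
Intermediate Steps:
Q(q) = (-5 + 2*q²)*(4 + q) (Q(q) = (2 + ((q² + q²) - 7))*(4 + q) = (2 + (2*q² - 7))*(4 + q) = (2 + (-7 + 2*q²))*(4 + q) = (-5 + 2*q²)*(4 + q))
P(p, K) = 216 (P(p, K) = -20 - 5*4 + 2*4³ + 8*4² = -20 - 20 + 2*64 + 8*16 = -20 - 20 + 128 + 128 = 216)
P(G, -105) + g(-147, -8) = 216 - 14*(-147) = 216 + 2058 = 2274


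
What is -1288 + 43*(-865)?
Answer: -38483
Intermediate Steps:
-1288 + 43*(-865) = -1288 - 37195 = -38483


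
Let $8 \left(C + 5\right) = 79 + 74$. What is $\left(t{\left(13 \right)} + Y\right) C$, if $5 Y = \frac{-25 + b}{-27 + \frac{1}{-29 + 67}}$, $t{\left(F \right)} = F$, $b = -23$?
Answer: $\frac{7734737}{41000} \approx 188.65$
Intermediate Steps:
$Y = \frac{1824}{5125}$ ($Y = \frac{\left(-25 - 23\right) \frac{1}{-27 + \frac{1}{-29 + 67}}}{5} = \frac{\left(-48\right) \frac{1}{-27 + \frac{1}{38}}}{5} = \frac{\left(-48\right) \frac{1}{- \frac{1025}{38}}}{5} = \frac{\left(-48\right) \left(- \frac{38}{1025}\right)}{5} = \frac{1}{5} \cdot \frac{1824}{1025} = \frac{1824}{5125} \approx 0.3559$)
$C = \frac{113}{8}$ ($C = -5 + \frac{79 + 74}{8} = -5 + \frac{1}{8} \cdot 153 = -5 + \frac{153}{8} = \frac{113}{8} \approx 14.125$)
$\left(t{\left(13 \right)} + Y\right) C = \left(13 + \frac{1824}{5125}\right) \frac{113}{8} = \frac{68449}{5125} \cdot \frac{113}{8} = \frac{7734737}{41000}$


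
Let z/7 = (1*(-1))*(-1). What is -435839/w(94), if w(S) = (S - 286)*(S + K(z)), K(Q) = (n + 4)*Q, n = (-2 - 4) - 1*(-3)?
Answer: 435839/19392 ≈ 22.475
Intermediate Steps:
z = 7 (z = 7*((1*(-1))*(-1)) = 7*(-1*(-1)) = 7*1 = 7)
n = -3 (n = -6 + 3 = -3)
K(Q) = Q (K(Q) = (-3 + 4)*Q = 1*Q = Q)
w(S) = (-286 + S)*(7 + S) (w(S) = (S - 286)*(S + 7) = (-286 + S)*(7 + S))
-435839/w(94) = -435839/(-2002 + 94² - 279*94) = -435839/(-2002 + 8836 - 26226) = -435839/(-19392) = -435839*(-1/19392) = 435839/19392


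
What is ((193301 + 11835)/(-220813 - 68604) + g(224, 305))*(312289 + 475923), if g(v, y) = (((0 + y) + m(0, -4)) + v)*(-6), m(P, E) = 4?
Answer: -729695694444824/289417 ≈ -2.5213e+9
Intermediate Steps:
g(v, y) = -24 - 6*v - 6*y (g(v, y) = (((0 + y) + 4) + v)*(-6) = ((y + 4) + v)*(-6) = ((4 + y) + v)*(-6) = (4 + v + y)*(-6) = -24 - 6*v - 6*y)
((193301 + 11835)/(-220813 - 68604) + g(224, 305))*(312289 + 475923) = ((193301 + 11835)/(-220813 - 68604) + (-24 - 6*224 - 6*305))*(312289 + 475923) = (205136/(-289417) + (-24 - 1344 - 1830))*788212 = (205136*(-1/289417) - 3198)*788212 = (-205136/289417 - 3198)*788212 = -925760702/289417*788212 = -729695694444824/289417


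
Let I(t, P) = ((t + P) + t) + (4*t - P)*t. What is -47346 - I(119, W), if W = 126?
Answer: -89360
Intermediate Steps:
I(t, P) = P + 2*t + t*(-P + 4*t) (I(t, P) = ((P + t) + t) + (-P + 4*t)*t = (P + 2*t) + t*(-P + 4*t) = P + 2*t + t*(-P + 4*t))
-47346 - I(119, W) = -47346 - (126 + 2*119 + 4*119² - 1*126*119) = -47346 - (126 + 238 + 4*14161 - 14994) = -47346 - (126 + 238 + 56644 - 14994) = -47346 - 1*42014 = -47346 - 42014 = -89360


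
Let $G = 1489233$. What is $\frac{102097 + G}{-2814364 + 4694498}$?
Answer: $\frac{795665}{940067} \approx 0.84639$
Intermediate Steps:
$\frac{102097 + G}{-2814364 + 4694498} = \frac{102097 + 1489233}{-2814364 + 4694498} = \frac{1591330}{1880134} = 1591330 \cdot \frac{1}{1880134} = \frac{795665}{940067}$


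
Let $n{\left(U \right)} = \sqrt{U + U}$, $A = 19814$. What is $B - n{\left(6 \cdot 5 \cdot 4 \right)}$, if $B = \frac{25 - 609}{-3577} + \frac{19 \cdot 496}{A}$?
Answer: $\frac{310144}{485443} - 4 \sqrt{15} \approx -14.853$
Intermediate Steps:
$B = \frac{310144}{485443}$ ($B = \frac{25 - 609}{-3577} + \frac{19 \cdot 496}{19814} = \left(25 - 609\right) \left(- \frac{1}{3577}\right) + 9424 \cdot \frac{1}{19814} = \left(-584\right) \left(- \frac{1}{3577}\right) + \frac{4712}{9907} = \frac{8}{49} + \frac{4712}{9907} = \frac{310144}{485443} \approx 0.63889$)
$n{\left(U \right)} = \sqrt{2} \sqrt{U}$ ($n{\left(U \right)} = \sqrt{2 U} = \sqrt{2} \sqrt{U}$)
$B - n{\left(6 \cdot 5 \cdot 4 \right)} = \frac{310144}{485443} - \sqrt{2} \sqrt{6 \cdot 5 \cdot 4} = \frac{310144}{485443} - \sqrt{2} \sqrt{30 \cdot 4} = \frac{310144}{485443} - \sqrt{2} \sqrt{120} = \frac{310144}{485443} - \sqrt{2} \cdot 2 \sqrt{30} = \frac{310144}{485443} - 4 \sqrt{15}$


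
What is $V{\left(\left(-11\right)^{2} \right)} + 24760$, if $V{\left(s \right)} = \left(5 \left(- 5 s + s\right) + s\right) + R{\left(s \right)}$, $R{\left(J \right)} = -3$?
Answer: $22458$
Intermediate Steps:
$V{\left(s \right)} = -3 - 19 s$ ($V{\left(s \right)} = \left(5 \left(- 5 s + s\right) + s\right) - 3 = \left(5 \left(- 4 s\right) + s\right) - 3 = \left(- 20 s + s\right) - 3 = - 19 s - 3 = -3 - 19 s$)
$V{\left(\left(-11\right)^{2} \right)} + 24760 = \left(-3 - 19 \left(-11\right)^{2}\right) + 24760 = \left(-3 - 2299\right) + 24760 = -2302 + 24760 = 22458$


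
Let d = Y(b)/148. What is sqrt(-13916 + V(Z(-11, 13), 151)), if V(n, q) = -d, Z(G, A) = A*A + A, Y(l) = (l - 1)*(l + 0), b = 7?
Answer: I*sqrt(76205570)/74 ≈ 117.97*I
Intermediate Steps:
Y(l) = l*(-1 + l) (Y(l) = (-1 + l)*l = l*(-1 + l))
Z(G, A) = A + A**2 (Z(G, A) = A**2 + A = A + A**2)
d = 21/74 (d = (7*(-1 + 7))/148 = (7*6)*(1/148) = 42*(1/148) = 21/74 ≈ 0.28378)
V(n, q) = -21/74 (V(n, q) = -1*21/74 = -21/74)
sqrt(-13916 + V(Z(-11, 13), 151)) = sqrt(-13916 - 21/74) = sqrt(-1029805/74) = I*sqrt(76205570)/74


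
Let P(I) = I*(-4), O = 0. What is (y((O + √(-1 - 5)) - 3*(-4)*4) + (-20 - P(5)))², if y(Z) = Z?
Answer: (48 + I*√6)² ≈ 2298.0 + 235.15*I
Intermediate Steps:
P(I) = -4*I
(y((O + √(-1 - 5)) - 3*(-4)*4) + (-20 - P(5)))² = (((0 + √(-1 - 5)) - 3*(-4)*4) + (-20 - (-4)*5))² = (((0 + √(-6)) + 12*4) + (-20 - 1*(-20)))² = (((0 + I*√6) + 48) + (-20 + 20))² = ((I*√6 + 48) + 0)² = ((48 + I*√6) + 0)² = (48 + I*√6)²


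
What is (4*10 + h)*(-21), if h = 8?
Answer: -1008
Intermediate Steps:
(4*10 + h)*(-21) = (4*10 + 8)*(-21) = (40 + 8)*(-21) = 48*(-21) = -1008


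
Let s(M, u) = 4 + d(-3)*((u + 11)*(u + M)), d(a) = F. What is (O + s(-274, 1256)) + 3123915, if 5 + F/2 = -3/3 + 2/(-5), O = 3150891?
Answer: -48254366/5 ≈ -9.6509e+6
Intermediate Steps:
F = -64/5 (F = -10 + 2*(-3/3 + 2/(-5)) = -10 + 2*(-3*⅓ + 2*(-⅕)) = -10 + 2*(-1 - ⅖) = -10 + 2*(-7/5) = -10 - 14/5 = -64/5 ≈ -12.800)
d(a) = -64/5
s(M, u) = 4 - 64*(11 + u)*(M + u)/5 (s(M, u) = 4 - 64*(u + 11)*(u + M)/5 = 4 - 64*(11 + u)*(M + u)/5)
(O + s(-274, 1256)) + 3123915 = (3150891 + (4 - 704/5*(-274) - 704/5*1256 - 64/5*1256² - 64/5*(-274)*1256)) + 3123915 = (3150891 + (4 + 192896/5 - 884224/5 - 64/5*1577536 + 22025216/5)) + 3123915 = (3150891 + (4 + 192896/5 - 884224/5 - 100962304/5 + 22025216/5)) + 3123915 = (3150891 - 79628396/5) + 3123915 = -63873941/5 + 3123915 = -48254366/5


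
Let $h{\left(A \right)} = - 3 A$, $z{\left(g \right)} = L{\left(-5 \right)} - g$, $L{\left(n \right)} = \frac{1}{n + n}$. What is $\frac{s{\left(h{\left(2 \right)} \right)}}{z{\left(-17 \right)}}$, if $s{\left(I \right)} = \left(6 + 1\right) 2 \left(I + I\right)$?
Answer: $- \frac{1680}{169} \approx -9.9408$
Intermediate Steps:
$L{\left(n \right)} = \frac{1}{2 n}$
$z{\left(g \right)} = - \frac{1}{10} - g$ ($z{\left(g \right)} = \frac{1}{2 \left(-5\right)} - g = \frac{1}{2} \left(- \frac{1}{5}\right) - g = - \frac{1}{10} - g$)
$s{\left(I \right)} = 28 I$ ($s{\left(I \right)} = 7 \cdot 2 \cdot 2 I = 14 \cdot 2 I = 28 I$)
$\frac{s{\left(h{\left(2 \right)} \right)}}{z{\left(-17 \right)}} = \frac{28 \left(\left(-3\right) 2\right)}{- \frac{1}{10} - -17} = \frac{28 \left(-6\right)}{- \frac{1}{10} + 17} = - \frac{168}{\frac{169}{10}} = \left(-168\right) \frac{10}{169} = - \frac{1680}{169}$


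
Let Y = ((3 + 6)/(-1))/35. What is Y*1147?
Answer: -10323/35 ≈ -294.94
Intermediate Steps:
Y = -9/35 (Y = (9*(-1))*(1/35) = -9*1/35 = -9/35 ≈ -0.25714)
Y*1147 = -9/35*1147 = -10323/35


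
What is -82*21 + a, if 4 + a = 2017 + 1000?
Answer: 1291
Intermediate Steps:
a = 3013 (a = -4 + (2017 + 1000) = -4 + 3017 = 3013)
-82*21 + a = -82*21 + 3013 = -1722 + 3013 = 1291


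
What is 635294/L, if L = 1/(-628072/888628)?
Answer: -99752593292/222157 ≈ -4.4902e+5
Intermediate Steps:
L = -222157/157018 (L = 1/(-628072*1/888628) = 1/(-157018/222157) = -222157/157018 ≈ -1.4149)
635294/L = 635294/(-222157/157018) = 635294*(-157018/222157) = -99752593292/222157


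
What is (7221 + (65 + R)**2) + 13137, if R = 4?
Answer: 25119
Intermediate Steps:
(7221 + (65 + R)**2) + 13137 = (7221 + (65 + 4)**2) + 13137 = (7221 + 69**2) + 13137 = (7221 + 4761) + 13137 = 11982 + 13137 = 25119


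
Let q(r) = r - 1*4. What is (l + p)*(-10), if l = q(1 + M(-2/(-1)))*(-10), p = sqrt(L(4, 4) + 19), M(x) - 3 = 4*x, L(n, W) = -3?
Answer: 760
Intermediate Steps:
M(x) = 3 + 4*x
q(r) = -4 + r (q(r) = r - 4 = -4 + r)
p = 4 (p = sqrt(-3 + 19) = sqrt(16) = 4)
l = -80 (l = (-4 + (1 + (3 + 4*(-2/(-1)))))*(-10) = (-4 + (1 + (3 + 4*(-2*(-1)))))*(-10) = (-4 + (1 + (3 + 4*2)))*(-10) = (-4 + (1 + (3 + 8)))*(-10) = (-4 + (1 + 11))*(-10) = (-4 + 12)*(-10) = 8*(-10) = -80)
(l + p)*(-10) = (-80 + 4)*(-10) = -76*(-10) = 760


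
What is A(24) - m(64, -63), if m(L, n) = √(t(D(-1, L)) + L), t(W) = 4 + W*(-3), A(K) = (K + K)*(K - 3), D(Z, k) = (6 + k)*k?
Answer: 1008 - 2*I*√3343 ≈ 1008.0 - 115.64*I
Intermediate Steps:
D(Z, k) = k*(6 + k)
A(K) = 2*K*(-3 + K) (A(K) = (2*K)*(-3 + K) = 2*K*(-3 + K))
t(W) = 4 - 3*W
m(L, n) = √(4 + L - 3*L*(6 + L)) (m(L, n) = √((4 - 3*L*(6 + L)) + L) = √(4 + L - 3*L*(6 + L)))
A(24) - m(64, -63) = 2*24*(-3 + 24) - √(4 + 64 - 3*64*(6 + 64)) = 2*24*21 - √(4 + 64 - 3*64*70) = 1008 - √(4 + 64 - 13440) = 1008 - √(-13372) = 1008 - 2*I*√3343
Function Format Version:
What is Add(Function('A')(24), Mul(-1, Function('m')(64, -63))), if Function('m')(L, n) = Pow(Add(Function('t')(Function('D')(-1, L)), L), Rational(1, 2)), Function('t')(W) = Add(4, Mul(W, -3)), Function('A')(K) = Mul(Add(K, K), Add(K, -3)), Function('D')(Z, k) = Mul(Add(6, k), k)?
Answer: Add(1008, Mul(-2, I, Pow(3343, Rational(1, 2)))) ≈ Add(1008.0, Mul(-115.64, I))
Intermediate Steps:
Function('D')(Z, k) = Mul(k, Add(6, k))
Function('A')(K) = Mul(2, K, Add(-3, K)) (Function('A')(K) = Mul(Mul(2, K), Add(-3, K)) = Mul(2, K, Add(-3, K)))
Function('t')(W) = Add(4, Mul(-3, W))
Function('m')(L, n) = Pow(Add(4, L, Mul(-3, L, Add(6, L))), Rational(1, 2)) (Function('m')(L, n) = Pow(Add(Add(4, Mul(-3, Mul(L, Add(6, L)))), L), Rational(1, 2)) = Pow(Add(Add(4, Mul(-3, L, Add(6, L))), L), Rational(1, 2)) = Pow(Add(4, L, Mul(-3, L, Add(6, L))), Rational(1, 2)))
Add(Function('A')(24), Mul(-1, Function('m')(64, -63))) = Add(Mul(2, 24, Add(-3, 24)), Mul(-1, Pow(Add(4, 64, Mul(-3, 64, Add(6, 64))), Rational(1, 2)))) = Add(Mul(2, 24, 21), Mul(-1, Pow(Add(4, 64, Mul(-3, 64, 70)), Rational(1, 2)))) = Add(1008, Mul(-1, Pow(Add(4, 64, -13440), Rational(1, 2)))) = Add(1008, Mul(-1, Pow(-13372, Rational(1, 2)))) = Add(1008, Mul(-1, Mul(2, I, Pow(3343, Rational(1, 2))))) = Add(1008, Mul(-2, I, Pow(3343, Rational(1, 2))))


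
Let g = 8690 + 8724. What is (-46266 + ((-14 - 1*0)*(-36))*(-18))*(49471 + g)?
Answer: -3701282130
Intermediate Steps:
g = 17414
(-46266 + ((-14 - 1*0)*(-36))*(-18))*(49471 + g) = (-46266 + ((-14 - 1*0)*(-36))*(-18))*(49471 + 17414) = (-46266 + ((-14 + 0)*(-36))*(-18))*66885 = (-46266 - 14*(-36)*(-18))*66885 = (-46266 + 504*(-18))*66885 = (-46266 - 9072)*66885 = -55338*66885 = -3701282130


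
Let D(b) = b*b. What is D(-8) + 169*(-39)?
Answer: -6527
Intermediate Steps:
D(b) = b²
D(-8) + 169*(-39) = (-8)² + 169*(-39) = 64 - 6591 = -6527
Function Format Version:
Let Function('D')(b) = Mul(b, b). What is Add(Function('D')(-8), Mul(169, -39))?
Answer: -6527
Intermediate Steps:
Function('D')(b) = Pow(b, 2)
Add(Function('D')(-8), Mul(169, -39)) = Add(Pow(-8, 2), Mul(169, -39)) = Add(64, -6591) = -6527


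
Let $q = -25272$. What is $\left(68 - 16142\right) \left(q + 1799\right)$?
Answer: $377305002$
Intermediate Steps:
$\left(68 - 16142\right) \left(q + 1799\right) = \left(68 - 16142\right) \left(-25272 + 1799\right) = \left(-16074\right) \left(-23473\right) = 377305002$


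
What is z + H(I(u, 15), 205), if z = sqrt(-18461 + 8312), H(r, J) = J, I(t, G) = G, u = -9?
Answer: 205 + I*sqrt(10149) ≈ 205.0 + 100.74*I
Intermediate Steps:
z = I*sqrt(10149) (z = sqrt(-10149) = I*sqrt(10149) ≈ 100.74*I)
z + H(I(u, 15), 205) = I*sqrt(10149) + 205 = 205 + I*sqrt(10149)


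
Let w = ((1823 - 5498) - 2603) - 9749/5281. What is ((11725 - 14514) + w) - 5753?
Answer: -78274169/5281 ≈ -14822.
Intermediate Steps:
w = -33163867/5281 (w = (-3675 - 2603) - 9749*1/5281 = -6278 - 9749/5281 = -33163867/5281 ≈ -6279.8)
((11725 - 14514) + w) - 5753 = ((11725 - 14514) - 33163867/5281) - 5753 = (-2789 - 33163867/5281) - 5753 = -47892576/5281 - 5753 = -78274169/5281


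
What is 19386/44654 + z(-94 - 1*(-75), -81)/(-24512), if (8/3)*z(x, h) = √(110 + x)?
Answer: 9693/22327 - 3*√91/196096 ≈ 0.43399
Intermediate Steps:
z(x, h) = 3*√(110 + x)/8
19386/44654 + z(-94 - 1*(-75), -81)/(-24512) = 19386/44654 + (3*√(110 + (-94 - 1*(-75)))/8)/(-24512) = 19386*(1/44654) + (3*√(110 + (-94 + 75))/8)*(-1/24512) = 9693/22327 + (3*√(110 - 19)/8)*(-1/24512) = 9693/22327 + (3*√91/8)*(-1/24512) = 9693/22327 - 3*√91/196096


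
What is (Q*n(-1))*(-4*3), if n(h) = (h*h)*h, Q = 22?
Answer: 264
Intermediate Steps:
n(h) = h³ (n(h) = h²*h = h³)
(Q*n(-1))*(-4*3) = (22*(-1)³)*(-4*3) = (22*(-1))*(-12) = -22*(-12) = 264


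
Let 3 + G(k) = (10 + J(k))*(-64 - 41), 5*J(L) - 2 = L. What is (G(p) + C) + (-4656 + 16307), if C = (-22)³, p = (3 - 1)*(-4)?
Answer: 76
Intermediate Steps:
p = -8 (p = 2*(-4) = -8)
J(L) = ⅖ + L/5
G(k) = -1095 - 21*k (G(k) = -3 + (10 + (⅖ + k/5))*(-64 - 41) = -3 + (52/5 + k/5)*(-105) = -3 + (-1092 - 21*k) = -1095 - 21*k)
C = -10648
(G(p) + C) + (-4656 + 16307) = ((-1095 - 21*(-8)) - 10648) + (-4656 + 16307) = ((-1095 + 168) - 10648) + 11651 = (-927 - 10648) + 11651 = -11575 + 11651 = 76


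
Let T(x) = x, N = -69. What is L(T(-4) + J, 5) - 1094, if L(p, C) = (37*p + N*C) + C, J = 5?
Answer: -1397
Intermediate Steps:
L(p, C) = -68*C + 37*p (L(p, C) = (37*p - 69*C) + C = (-69*C + 37*p) + C = -68*C + 37*p)
L(T(-4) + J, 5) - 1094 = (-68*5 + 37*(-4 + 5)) - 1094 = (-340 + 37*1) - 1094 = (-340 + 37) - 1094 = -303 - 1094 = -1397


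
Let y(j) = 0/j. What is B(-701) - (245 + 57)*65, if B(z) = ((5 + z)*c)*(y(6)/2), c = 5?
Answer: -19630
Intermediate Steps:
y(j) = 0
B(z) = 0 (B(z) = ((5 + z)*5)*(0/2) = (25 + 5*z)*(0*(½)) = (25 + 5*z)*0 = 0)
B(-701) - (245 + 57)*65 = 0 - (245 + 57)*65 = 0 - 302*65 = 0 - 1*19630 = 0 - 19630 = -19630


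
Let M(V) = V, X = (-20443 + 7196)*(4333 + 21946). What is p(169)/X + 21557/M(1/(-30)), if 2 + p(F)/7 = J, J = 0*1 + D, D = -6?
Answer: -225131335516174/348117913 ≈ -6.4671e+5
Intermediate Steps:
X = -348117913 (X = -13247*26279 = -348117913)
J = -6 (J = 0*1 - 6 = 0 - 6 = -6)
p(F) = -56 (p(F) = -14 + 7*(-6) = -14 - 42 = -56)
p(169)/X + 21557/M(1/(-30)) = -56/(-348117913) + 21557/(1/(-30)) = -56*(-1/348117913) + 21557/(-1/30) = 56/348117913 + 21557*(-30) = 56/348117913 - 646710 = -225131335516174/348117913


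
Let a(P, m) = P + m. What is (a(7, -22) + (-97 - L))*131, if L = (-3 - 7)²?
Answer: -27772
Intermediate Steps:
L = 100 (L = (-10)² = 100)
(a(7, -22) + (-97 - L))*131 = ((7 - 22) + (-97 - 1*100))*131 = (-15 + (-97 - 100))*131 = (-15 - 197)*131 = -212*131 = -27772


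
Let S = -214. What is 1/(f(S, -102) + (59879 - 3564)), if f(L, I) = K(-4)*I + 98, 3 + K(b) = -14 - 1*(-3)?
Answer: 1/57841 ≈ 1.7289e-5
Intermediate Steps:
K(b) = -14 (K(b) = -3 + (-14 - 1*(-3)) = -3 + (-14 + 3) = -3 - 11 = -14)
f(L, I) = 98 - 14*I (f(L, I) = -14*I + 98 = 98 - 14*I)
1/(f(S, -102) + (59879 - 3564)) = 1/((98 - 14*(-102)) + (59879 - 3564)) = 1/((98 + 1428) + 56315) = 1/(1526 + 56315) = 1/57841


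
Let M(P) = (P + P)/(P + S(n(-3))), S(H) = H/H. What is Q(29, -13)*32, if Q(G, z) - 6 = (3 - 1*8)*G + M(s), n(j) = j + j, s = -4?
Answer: -13088/3 ≈ -4362.7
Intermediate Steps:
n(j) = 2*j
S(H) = 1
M(P) = 2*P/(1 + P) (M(P) = (P + P)/(P + 1) = (2*P)/(1 + P) = 2*P/(1 + P))
Q(G, z) = 26/3 - 5*G (Q(G, z) = 6 + ((3 - 1*8)*G + 2*(-4)/(1 - 4)) = 6 + ((3 - 8)*G + 2*(-4)/(-3)) = 6 + (-5*G + 2*(-4)*(-⅓)) = 6 + (-5*G + 8/3) = 6 + (8/3 - 5*G) = 26/3 - 5*G)
Q(29, -13)*32 = (26/3 - 5*29)*32 = (26/3 - 145)*32 = -409/3*32 = -13088/3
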